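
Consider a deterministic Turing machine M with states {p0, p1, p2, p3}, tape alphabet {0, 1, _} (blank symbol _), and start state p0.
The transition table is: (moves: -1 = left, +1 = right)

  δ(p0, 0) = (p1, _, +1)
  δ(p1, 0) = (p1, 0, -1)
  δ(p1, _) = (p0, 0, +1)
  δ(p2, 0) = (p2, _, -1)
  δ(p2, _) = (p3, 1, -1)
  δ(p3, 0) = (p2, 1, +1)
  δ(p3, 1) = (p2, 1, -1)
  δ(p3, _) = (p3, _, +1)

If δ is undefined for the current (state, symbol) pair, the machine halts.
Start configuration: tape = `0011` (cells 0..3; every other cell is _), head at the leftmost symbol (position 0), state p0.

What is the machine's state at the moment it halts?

p1

state=p0 head=0 tape=[0]011   (p0,0)→(p1,_,+1)
state=p1 head=1 tape=_[0]11   (p1,0)→(p1,0,-1)
state=p1 head=0 tape=[_]011   (p1,_)→(p0,0,+1)
state=p0 head=1 tape=0[0]11   (p0,0)→(p1,_,+1)
state=p1 head=2 tape=0_[1]1
No transition is defined for (p1, 1); M halts in state p1.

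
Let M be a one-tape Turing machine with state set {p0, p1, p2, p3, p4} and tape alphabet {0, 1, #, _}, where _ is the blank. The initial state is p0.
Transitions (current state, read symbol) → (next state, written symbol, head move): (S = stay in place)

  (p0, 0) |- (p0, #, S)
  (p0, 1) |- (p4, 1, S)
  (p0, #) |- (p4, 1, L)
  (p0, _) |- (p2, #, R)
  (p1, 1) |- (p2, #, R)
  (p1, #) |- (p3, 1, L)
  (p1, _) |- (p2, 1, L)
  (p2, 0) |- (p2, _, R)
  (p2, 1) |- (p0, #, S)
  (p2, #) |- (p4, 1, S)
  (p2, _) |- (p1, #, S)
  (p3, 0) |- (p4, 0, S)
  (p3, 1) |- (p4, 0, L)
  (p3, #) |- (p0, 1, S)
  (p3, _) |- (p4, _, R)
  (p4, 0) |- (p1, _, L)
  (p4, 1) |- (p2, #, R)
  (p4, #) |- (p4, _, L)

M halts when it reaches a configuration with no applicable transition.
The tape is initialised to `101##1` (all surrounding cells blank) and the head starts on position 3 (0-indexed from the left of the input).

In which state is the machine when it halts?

p0 | _101[#]#1   read # → write 1, move L, go to p4
p4 | _10[1]1#1   read 1 → write #, move R, go to p2
p2 | _10#[1]#1   read 1 → write #, move S, go to p0
p0 | _10#[#]#1   read # → write 1, move L, go to p4
p4 | _10[#]1#1   read # → write _, move L, go to p4
p4 | _1[0]_1#1   read 0 → write _, move L, go to p1
p1 | _[1]__1#1   read 1 → write #, move R, go to p2
p2 | _#[_]_1#1   read _ → write #, move S, go to p1
p1 | _#[#]_1#1   read # → write 1, move L, go to p3
p3 | _[#]1_1#1   read # → write 1, move S, go to p0
p0 | _[1]1_1#1   read 1 → write 1, move S, go to p4
p4 | _[1]1_1#1   read 1 → write #, move R, go to p2
p2 | _#[1]_1#1   read 1 → write #, move S, go to p0
p0 | _#[#]_1#1   read # → write 1, move L, go to p4
p4 | _[#]1_1#1   read # → write _, move L, go to p4
p4 | [_]_1_1#1
No transition is defined for (p4, _); M halts in state p4.

p4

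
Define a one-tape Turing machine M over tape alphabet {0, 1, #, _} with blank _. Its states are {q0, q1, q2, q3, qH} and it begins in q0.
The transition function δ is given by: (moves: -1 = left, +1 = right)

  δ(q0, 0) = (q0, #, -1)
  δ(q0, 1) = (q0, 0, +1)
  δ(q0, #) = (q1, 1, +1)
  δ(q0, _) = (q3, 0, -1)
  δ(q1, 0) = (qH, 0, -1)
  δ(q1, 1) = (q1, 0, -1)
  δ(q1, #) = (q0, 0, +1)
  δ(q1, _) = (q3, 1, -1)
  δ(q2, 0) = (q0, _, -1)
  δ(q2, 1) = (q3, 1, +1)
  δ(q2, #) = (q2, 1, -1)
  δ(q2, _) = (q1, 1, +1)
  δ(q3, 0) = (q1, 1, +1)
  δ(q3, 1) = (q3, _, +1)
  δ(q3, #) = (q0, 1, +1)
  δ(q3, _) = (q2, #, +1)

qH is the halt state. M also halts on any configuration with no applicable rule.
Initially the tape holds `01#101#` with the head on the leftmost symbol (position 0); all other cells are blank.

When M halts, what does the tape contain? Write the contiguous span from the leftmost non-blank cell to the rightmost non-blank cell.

state=q0 head=0 tape=__[0]1#101#   (q0,0)→(q0,#,-1)
state=q0 head=-1 tape=_[_]#1#101#   (q0,_)→(q3,0,-1)
state=q3 head=-2 tape=[_]0#1#101#   (q3,_)→(q2,#,+1)
state=q2 head=-1 tape=#[0]#1#101#   (q2,0)→(q0,_,-1)
state=q0 head=-2 tape=[#]_#1#101#   (q0,#)→(q1,1,+1)
state=q1 head=-1 tape=1[_]#1#101#   (q1,_)→(q3,1,-1)
state=q3 head=-2 tape=[1]1#1#101#   (q3,1)→(q3,_,+1)
state=q3 head=-1 tape=_[1]#1#101#   (q3,1)→(q3,_,+1)
state=q3 head=0 tape=__[#]1#101#   (q3,#)→(q0,1,+1)
state=q0 head=1 tape=__1[1]#101#   (q0,1)→(q0,0,+1)
state=q0 head=2 tape=__10[#]101#   (q0,#)→(q1,1,+1)
state=q1 head=3 tape=__101[1]01#   (q1,1)→(q1,0,-1)
state=q1 head=2 tape=__10[1]001#   (q1,1)→(q1,0,-1)
state=q1 head=1 tape=__1[0]0001#   (q1,0)→(qH,0,-1)
state=qH head=0 tape=__[1]00001#
The non-blank tape span at halt is 100001#.

100001#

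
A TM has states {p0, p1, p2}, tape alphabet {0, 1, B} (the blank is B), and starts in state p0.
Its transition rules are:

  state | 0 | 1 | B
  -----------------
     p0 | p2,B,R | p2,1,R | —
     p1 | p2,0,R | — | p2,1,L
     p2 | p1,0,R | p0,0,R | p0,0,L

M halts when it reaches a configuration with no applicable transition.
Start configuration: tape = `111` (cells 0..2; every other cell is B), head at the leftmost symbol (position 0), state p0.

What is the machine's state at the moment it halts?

p1

p0 | [1]11BB   read 1 → write 1, move R, go to p2
p2 | 1[1]1BB   read 1 → write 0, move R, go to p0
p0 | 10[1]BB   read 1 → write 1, move R, go to p2
p2 | 101[B]B   read B → write 0, move L, go to p0
p0 | 10[1]0B   read 1 → write 1, move R, go to p2
p2 | 101[0]B   read 0 → write 0, move R, go to p1
p1 | 1010[B]   read B → write 1, move L, go to p2
p2 | 101[0]1   read 0 → write 0, move R, go to p1
p1 | 1010[1]
No transition is defined for (p1, 1); M halts in state p1.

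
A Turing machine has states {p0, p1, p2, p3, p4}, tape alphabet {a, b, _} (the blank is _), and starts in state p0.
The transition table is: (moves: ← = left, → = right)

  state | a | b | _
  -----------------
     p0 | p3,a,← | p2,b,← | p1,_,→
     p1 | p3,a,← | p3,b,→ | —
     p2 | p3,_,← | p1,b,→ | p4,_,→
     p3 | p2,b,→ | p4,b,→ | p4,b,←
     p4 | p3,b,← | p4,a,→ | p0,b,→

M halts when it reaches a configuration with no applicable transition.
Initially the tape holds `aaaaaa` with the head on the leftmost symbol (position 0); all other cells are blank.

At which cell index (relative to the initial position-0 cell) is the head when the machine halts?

p0 | __[a]aaaaa_   read a → write a, move ←, go to p3
p3 | _[_]aaaaaa_   read _ → write b, move ←, go to p4
p4 | [_]baaaaaa_   read _ → write b, move →, go to p0
p0 | b[b]aaaaaa_   read b → write b, move ←, go to p2
p2 | [b]baaaaaa_   read b → write b, move →, go to p1
p1 | b[b]aaaaaa_   read b → write b, move →, go to p3
p3 | bb[a]aaaaa_   read a → write b, move →, go to p2
p2 | bbb[a]aaaa_   read a → write _, move ←, go to p3
p3 | bb[b]_aaaa_   read b → write b, move →, go to p4
p4 | bbb[_]aaaa_   read _ → write b, move →, go to p0
p0 | bbbb[a]aaa_   read a → write a, move ←, go to p3
p3 | bbb[b]aaaa_   read b → write b, move →, go to p4
p4 | bbbb[a]aaa_   read a → write b, move ←, go to p3
p3 | bbb[b]baaa_   read b → write b, move →, go to p4
p4 | bbbb[b]aaa_   read b → write a, move →, go to p4
p4 | bbbba[a]aa_   read a → write b, move ←, go to p3
p3 | bbbb[a]baa_   read a → write b, move →, go to p2
p2 | bbbbb[b]aa_   read b → write b, move →, go to p1
p1 | bbbbbb[a]a_   read a → write a, move ←, go to p3
p3 | bbbbb[b]aa_   read b → write b, move →, go to p4
p4 | bbbbbb[a]a_   read a → write b, move ←, go to p3
p3 | bbbbb[b]ba_   read b → write b, move →, go to p4
p4 | bbbbbb[b]a_   read b → write a, move →, go to p4
p4 | bbbbbba[a]_   read a → write b, move ←, go to p3
p3 | bbbbbb[a]b_   read a → write b, move →, go to p2
p2 | bbbbbbb[b]_   read b → write b, move →, go to p1
p1 | bbbbbbbb[_]
At halt the head is at cell 6.

6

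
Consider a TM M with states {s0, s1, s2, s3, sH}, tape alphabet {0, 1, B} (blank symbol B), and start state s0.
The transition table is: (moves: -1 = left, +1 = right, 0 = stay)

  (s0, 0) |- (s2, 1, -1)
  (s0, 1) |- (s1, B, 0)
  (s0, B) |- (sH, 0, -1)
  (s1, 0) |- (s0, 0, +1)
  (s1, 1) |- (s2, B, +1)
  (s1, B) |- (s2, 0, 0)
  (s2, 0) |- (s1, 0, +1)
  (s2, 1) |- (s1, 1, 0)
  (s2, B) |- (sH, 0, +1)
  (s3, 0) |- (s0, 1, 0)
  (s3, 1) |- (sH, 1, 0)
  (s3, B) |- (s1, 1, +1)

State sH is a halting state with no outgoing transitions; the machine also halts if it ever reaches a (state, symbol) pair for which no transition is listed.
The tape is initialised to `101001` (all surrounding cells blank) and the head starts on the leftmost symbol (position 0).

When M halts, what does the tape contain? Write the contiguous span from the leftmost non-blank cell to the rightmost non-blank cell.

state=s0 head=0 tape=[1]01001BB   (s0,1)→(s1,B,0)
state=s1 head=0 tape=[B]01001BB   (s1,B)→(s2,0,0)
state=s2 head=0 tape=[0]01001BB   (s2,0)→(s1,0,+1)
state=s1 head=1 tape=0[0]1001BB   (s1,0)→(s0,0,+1)
state=s0 head=2 tape=00[1]001BB   (s0,1)→(s1,B,0)
state=s1 head=2 tape=00[B]001BB   (s1,B)→(s2,0,0)
state=s2 head=2 tape=00[0]001BB   (s2,0)→(s1,0,+1)
state=s1 head=3 tape=000[0]01BB   (s1,0)→(s0,0,+1)
state=s0 head=4 tape=0000[0]1BB   (s0,0)→(s2,1,-1)
state=s2 head=3 tape=000[0]11BB   (s2,0)→(s1,0,+1)
state=s1 head=4 tape=0000[1]1BB   (s1,1)→(s2,B,+1)
state=s2 head=5 tape=0000B[1]BB   (s2,1)→(s1,1,0)
state=s1 head=5 tape=0000B[1]BB   (s1,1)→(s2,B,+1)
state=s2 head=6 tape=0000BB[B]B   (s2,B)→(sH,0,+1)
state=sH head=7 tape=0000BB0[B]
The non-blank tape span at halt is 0000BB0.

0000BB0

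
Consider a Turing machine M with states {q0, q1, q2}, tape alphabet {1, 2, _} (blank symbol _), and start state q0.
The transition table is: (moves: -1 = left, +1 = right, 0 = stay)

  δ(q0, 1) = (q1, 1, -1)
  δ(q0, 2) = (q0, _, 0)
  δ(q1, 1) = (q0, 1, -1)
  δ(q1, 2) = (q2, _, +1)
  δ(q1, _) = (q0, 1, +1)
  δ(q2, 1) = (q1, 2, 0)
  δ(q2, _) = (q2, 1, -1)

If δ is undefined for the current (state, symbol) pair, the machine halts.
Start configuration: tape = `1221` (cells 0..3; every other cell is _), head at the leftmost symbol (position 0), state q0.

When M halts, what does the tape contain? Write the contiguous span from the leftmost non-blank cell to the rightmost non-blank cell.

state=q0 head=0 tape=__[1]221   (q0,1)→(q1,1,-1)
state=q1 head=-1 tape=_[_]1221   (q1,_)→(q0,1,+1)
state=q0 head=0 tape=_1[1]221   (q0,1)→(q1,1,-1)
state=q1 head=-1 tape=_[1]1221   (q1,1)→(q0,1,-1)
state=q0 head=-2 tape=[_]11221
The non-blank tape span at halt is 11221.

11221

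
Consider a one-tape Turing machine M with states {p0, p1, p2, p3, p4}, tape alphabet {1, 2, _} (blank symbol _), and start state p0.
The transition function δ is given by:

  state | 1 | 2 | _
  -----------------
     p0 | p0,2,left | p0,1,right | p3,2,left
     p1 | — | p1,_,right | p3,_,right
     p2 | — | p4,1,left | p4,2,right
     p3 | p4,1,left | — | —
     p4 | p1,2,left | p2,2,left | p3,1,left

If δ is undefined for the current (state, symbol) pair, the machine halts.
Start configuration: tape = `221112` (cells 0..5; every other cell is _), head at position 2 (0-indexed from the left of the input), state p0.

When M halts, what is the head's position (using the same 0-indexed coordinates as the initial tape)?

state=p0 head=2 tape=__22[1]112   (p0,1)→(p0,2,left)
state=p0 head=1 tape=__2[2]2112   (p0,2)→(p0,1,right)
state=p0 head=2 tape=__21[2]112   (p0,2)→(p0,1,right)
state=p0 head=3 tape=__211[1]12   (p0,1)→(p0,2,left)
state=p0 head=2 tape=__21[1]212   (p0,1)→(p0,2,left)
state=p0 head=1 tape=__2[1]2212   (p0,1)→(p0,2,left)
state=p0 head=0 tape=__[2]22212   (p0,2)→(p0,1,right)
state=p0 head=1 tape=__1[2]2212   (p0,2)→(p0,1,right)
state=p0 head=2 tape=__11[2]212   (p0,2)→(p0,1,right)
state=p0 head=3 tape=__111[2]12   (p0,2)→(p0,1,right)
state=p0 head=4 tape=__1111[1]2   (p0,1)→(p0,2,left)
state=p0 head=3 tape=__111[1]22   (p0,1)→(p0,2,left)
state=p0 head=2 tape=__11[1]222   (p0,1)→(p0,2,left)
state=p0 head=1 tape=__1[1]2222   (p0,1)→(p0,2,left)
state=p0 head=0 tape=__[1]22222   (p0,1)→(p0,2,left)
state=p0 head=-1 tape=_[_]222222   (p0,_)→(p3,2,left)
state=p3 head=-2 tape=[_]2222222
At halt the head is at cell -2.

-2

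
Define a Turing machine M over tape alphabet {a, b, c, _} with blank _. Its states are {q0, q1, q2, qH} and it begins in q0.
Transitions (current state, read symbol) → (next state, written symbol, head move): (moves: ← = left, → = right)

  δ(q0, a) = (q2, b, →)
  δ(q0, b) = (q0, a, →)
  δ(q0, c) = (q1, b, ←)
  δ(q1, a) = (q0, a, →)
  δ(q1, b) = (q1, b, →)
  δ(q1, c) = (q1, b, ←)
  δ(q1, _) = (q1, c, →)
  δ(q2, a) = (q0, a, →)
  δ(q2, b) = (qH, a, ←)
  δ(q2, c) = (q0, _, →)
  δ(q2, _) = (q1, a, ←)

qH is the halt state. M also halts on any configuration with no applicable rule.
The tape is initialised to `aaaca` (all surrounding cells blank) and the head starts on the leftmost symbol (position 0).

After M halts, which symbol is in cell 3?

state=q0 head=0 tape=[a]aaca__   (q0,a)→(q2,b,→)
state=q2 head=1 tape=b[a]aca__   (q2,a)→(q0,a,→)
state=q0 head=2 tape=ba[a]ca__   (q0,a)→(q2,b,→)
state=q2 head=3 tape=bab[c]a__   (q2,c)→(q0,_,→)
state=q0 head=4 tape=bab_[a]__   (q0,a)→(q2,b,→)
state=q2 head=5 tape=bab_b[_]_   (q2,_)→(q1,a,←)
state=q1 head=4 tape=bab_[b]a_   (q1,b)→(q1,b,→)
state=q1 head=5 tape=bab_b[a]_   (q1,a)→(q0,a,→)
state=q0 head=6 tape=bab_ba[_]
Cell 3 holds _ when M halts.

_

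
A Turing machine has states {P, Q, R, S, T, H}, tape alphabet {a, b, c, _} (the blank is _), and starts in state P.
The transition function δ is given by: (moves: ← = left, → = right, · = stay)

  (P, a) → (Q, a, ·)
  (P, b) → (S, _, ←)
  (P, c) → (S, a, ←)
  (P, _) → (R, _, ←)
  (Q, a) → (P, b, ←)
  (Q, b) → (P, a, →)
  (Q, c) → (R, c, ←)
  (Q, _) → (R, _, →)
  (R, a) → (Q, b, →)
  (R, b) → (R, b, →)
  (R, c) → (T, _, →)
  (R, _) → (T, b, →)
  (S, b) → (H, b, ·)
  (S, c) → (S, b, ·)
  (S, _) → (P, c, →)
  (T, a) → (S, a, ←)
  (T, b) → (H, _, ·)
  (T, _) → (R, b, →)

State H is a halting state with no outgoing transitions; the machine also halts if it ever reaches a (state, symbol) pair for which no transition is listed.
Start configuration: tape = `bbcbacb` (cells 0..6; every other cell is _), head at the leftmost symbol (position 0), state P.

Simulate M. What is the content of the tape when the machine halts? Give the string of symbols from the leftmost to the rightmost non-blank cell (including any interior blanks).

bb__acb

state=P head=0 tape=_[b]bcbacb   (P,b)→(S,_,←)
state=S head=-1 tape=[_]_bcbacb   (S,_)→(P,c,→)
state=P head=0 tape=c[_]bcbacb   (P,_)→(R,_,←)
state=R head=-1 tape=[c]_bcbacb   (R,c)→(T,_,→)
state=T head=0 tape=_[_]bcbacb   (T,_)→(R,b,→)
state=R head=1 tape=_b[b]cbacb   (R,b)→(R,b,→)
state=R head=2 tape=_bb[c]bacb   (R,c)→(T,_,→)
state=T head=3 tape=_bb_[b]acb   (T,b)→(H,_,·)
state=H head=3 tape=_bb_[_]acb
The non-blank tape span at halt is bb__acb.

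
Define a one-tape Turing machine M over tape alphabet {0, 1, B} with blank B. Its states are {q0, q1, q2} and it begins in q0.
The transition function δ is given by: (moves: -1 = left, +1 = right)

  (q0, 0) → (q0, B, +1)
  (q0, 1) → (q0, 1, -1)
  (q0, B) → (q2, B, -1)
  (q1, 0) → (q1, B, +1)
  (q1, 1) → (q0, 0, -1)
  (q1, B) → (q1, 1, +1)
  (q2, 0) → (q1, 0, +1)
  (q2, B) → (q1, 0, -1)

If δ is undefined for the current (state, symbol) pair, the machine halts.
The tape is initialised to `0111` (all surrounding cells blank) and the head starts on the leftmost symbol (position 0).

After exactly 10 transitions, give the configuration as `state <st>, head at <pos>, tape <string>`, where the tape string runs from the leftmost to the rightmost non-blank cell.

state q2, head at -2, tape 1B1011

state=q0 head=0 tape=BB[0]111   (q0,0)→(q0,B,+1)
state=q0 head=1 tape=BBB[1]11   (q0,1)→(q0,1,-1)
state=q0 head=0 tape=BB[B]111   (q0,B)→(q2,B,-1)
state=q2 head=-1 tape=B[B]B111   (q2,B)→(q1,0,-1)
state=q1 head=-2 tape=[B]0B111   (q1,B)→(q1,1,+1)
state=q1 head=-1 tape=1[0]B111   (q1,0)→(q1,B,+1)
state=q1 head=0 tape=1B[B]111   (q1,B)→(q1,1,+1)
state=q1 head=1 tape=1B1[1]11   (q1,1)→(q0,0,-1)
state=q0 head=0 tape=1B[1]011   (q0,1)→(q0,1,-1)
state=q0 head=-1 tape=1[B]1011   (q0,B)→(q2,B,-1)
state=q2 head=-2 tape=[1]B1011
After 10 steps: state q2, head at -2, tape 1B1011.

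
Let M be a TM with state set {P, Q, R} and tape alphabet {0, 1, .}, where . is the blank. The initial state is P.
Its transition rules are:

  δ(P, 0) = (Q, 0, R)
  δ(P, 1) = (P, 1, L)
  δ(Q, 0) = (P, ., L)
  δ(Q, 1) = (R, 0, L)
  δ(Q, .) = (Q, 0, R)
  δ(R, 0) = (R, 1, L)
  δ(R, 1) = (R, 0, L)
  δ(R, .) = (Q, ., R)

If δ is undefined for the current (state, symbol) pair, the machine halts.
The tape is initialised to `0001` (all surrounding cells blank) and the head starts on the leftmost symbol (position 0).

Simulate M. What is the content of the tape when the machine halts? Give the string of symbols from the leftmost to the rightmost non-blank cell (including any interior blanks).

P | .[0]001   read 0 → write 0, move R, go to Q
Q | .0[0]01   read 0 → write ., move L, go to P
P | .[0].01   read 0 → write 0, move R, go to Q
Q | .0[.]01   read . → write 0, move R, go to Q
Q | .00[0]1   read 0 → write ., move L, go to P
P | .0[0].1   read 0 → write 0, move R, go to Q
Q | .00[.]1   read . → write 0, move R, go to Q
Q | .000[1]   read 1 → write 0, move L, go to R
R | .00[0]0   read 0 → write 1, move L, go to R
R | .0[0]10   read 0 → write 1, move L, go to R
R | .[0]110   read 0 → write 1, move L, go to R
R | [.]1110   read . → write ., move R, go to Q
Q | .[1]110   read 1 → write 0, move L, go to R
R | [.]0110   read . → write ., move R, go to Q
Q | .[0]110   read 0 → write ., move L, go to P
P | [.].110
The non-blank tape span at halt is 110.

110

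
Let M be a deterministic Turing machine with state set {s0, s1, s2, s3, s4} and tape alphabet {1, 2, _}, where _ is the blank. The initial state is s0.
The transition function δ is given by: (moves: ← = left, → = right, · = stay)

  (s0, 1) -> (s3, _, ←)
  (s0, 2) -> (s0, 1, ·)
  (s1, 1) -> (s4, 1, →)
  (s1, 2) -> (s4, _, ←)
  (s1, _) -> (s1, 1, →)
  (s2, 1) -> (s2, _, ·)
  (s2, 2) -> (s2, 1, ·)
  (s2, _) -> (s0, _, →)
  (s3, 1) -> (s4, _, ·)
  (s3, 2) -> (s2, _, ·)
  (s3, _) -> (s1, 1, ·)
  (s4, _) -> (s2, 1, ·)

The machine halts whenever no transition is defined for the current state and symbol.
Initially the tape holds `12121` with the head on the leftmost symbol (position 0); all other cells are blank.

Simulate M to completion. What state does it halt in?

s0

s0 | _[1]2121_   read 1 → write _, move ←, go to s3
s3 | [_]_2121_   read _ → write 1, move ·, go to s1
s1 | [1]_2121_   read 1 → write 1, move →, go to s4
s4 | 1[_]2121_   read _ → write 1, move ·, go to s2
s2 | 1[1]2121_   read 1 → write _, move ·, go to s2
s2 | 1[_]2121_   read _ → write _, move →, go to s0
s0 | 1_[2]121_   read 2 → write 1, move ·, go to s0
s0 | 1_[1]121_   read 1 → write _, move ←, go to s3
s3 | 1[_]_121_   read _ → write 1, move ·, go to s1
s1 | 1[1]_121_   read 1 → write 1, move →, go to s4
s4 | 11[_]121_   read _ → write 1, move ·, go to s2
s2 | 11[1]121_   read 1 → write _, move ·, go to s2
s2 | 11[_]121_   read _ → write _, move →, go to s0
s0 | 11_[1]21_   read 1 → write _, move ←, go to s3
s3 | 11[_]_21_   read _ → write 1, move ·, go to s1
s1 | 11[1]_21_   read 1 → write 1, move →, go to s4
s4 | 111[_]21_   read _ → write 1, move ·, go to s2
s2 | 111[1]21_   read 1 → write _, move ·, go to s2
s2 | 111[_]21_   read _ → write _, move →, go to s0
s0 | 111_[2]1_   read 2 → write 1, move ·, go to s0
s0 | 111_[1]1_   read 1 → write _, move ←, go to s3
s3 | 111[_]_1_   read _ → write 1, move ·, go to s1
s1 | 111[1]_1_   read 1 → write 1, move →, go to s4
s4 | 1111[_]1_   read _ → write 1, move ·, go to s2
s2 | 1111[1]1_   read 1 → write _, move ·, go to s2
s2 | 1111[_]1_   read _ → write _, move →, go to s0
s0 | 1111_[1]_   read 1 → write _, move ←, go to s3
s3 | 1111[_]__   read _ → write 1, move ·, go to s1
s1 | 1111[1]__   read 1 → write 1, move →, go to s4
s4 | 11111[_]_   read _ → write 1, move ·, go to s2
s2 | 11111[1]_   read 1 → write _, move ·, go to s2
s2 | 11111[_]_   read _ → write _, move →, go to s0
s0 | 11111_[_]
No transition is defined for (s0, _); M halts in state s0.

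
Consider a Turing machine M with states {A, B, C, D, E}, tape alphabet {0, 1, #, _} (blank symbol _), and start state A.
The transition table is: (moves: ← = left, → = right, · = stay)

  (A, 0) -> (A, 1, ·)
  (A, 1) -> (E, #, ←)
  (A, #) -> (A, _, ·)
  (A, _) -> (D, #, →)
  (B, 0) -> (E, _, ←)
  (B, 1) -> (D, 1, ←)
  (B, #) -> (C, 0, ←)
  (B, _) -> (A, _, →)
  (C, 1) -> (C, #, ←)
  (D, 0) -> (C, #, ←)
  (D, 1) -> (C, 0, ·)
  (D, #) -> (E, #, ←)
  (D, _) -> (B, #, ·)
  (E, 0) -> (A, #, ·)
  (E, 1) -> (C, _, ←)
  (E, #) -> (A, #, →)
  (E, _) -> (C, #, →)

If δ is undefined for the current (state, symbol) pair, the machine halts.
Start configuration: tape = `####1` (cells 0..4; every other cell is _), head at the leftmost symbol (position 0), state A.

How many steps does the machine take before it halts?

A | [#]###1   read # → write _, move ·, go to A
A | [_]###1   read _ → write #, move →, go to D
D | #[#]##1   read # → write #, move ←, go to E
E | [#]###1   read # → write #, move →, go to A
A | #[#]##1   read # → write _, move ·, go to A
A | #[_]##1   read _ → write #, move →, go to D
D | ##[#]#1   read # → write #, move ←, go to E
E | #[#]##1   read # → write #, move →, go to A
A | ##[#]#1   read # → write _, move ·, go to A
A | ##[_]#1   read _ → write #, move →, go to D
D | ###[#]1   read # → write #, move ←, go to E
E | ##[#]#1   read # → write #, move →, go to A
A | ###[#]1   read # → write _, move ·, go to A
A | ###[_]1   read _ → write #, move →, go to D
D | ####[1]   read 1 → write 0, move ·, go to C
C | ####[0]
M halts after 15 transitions.

15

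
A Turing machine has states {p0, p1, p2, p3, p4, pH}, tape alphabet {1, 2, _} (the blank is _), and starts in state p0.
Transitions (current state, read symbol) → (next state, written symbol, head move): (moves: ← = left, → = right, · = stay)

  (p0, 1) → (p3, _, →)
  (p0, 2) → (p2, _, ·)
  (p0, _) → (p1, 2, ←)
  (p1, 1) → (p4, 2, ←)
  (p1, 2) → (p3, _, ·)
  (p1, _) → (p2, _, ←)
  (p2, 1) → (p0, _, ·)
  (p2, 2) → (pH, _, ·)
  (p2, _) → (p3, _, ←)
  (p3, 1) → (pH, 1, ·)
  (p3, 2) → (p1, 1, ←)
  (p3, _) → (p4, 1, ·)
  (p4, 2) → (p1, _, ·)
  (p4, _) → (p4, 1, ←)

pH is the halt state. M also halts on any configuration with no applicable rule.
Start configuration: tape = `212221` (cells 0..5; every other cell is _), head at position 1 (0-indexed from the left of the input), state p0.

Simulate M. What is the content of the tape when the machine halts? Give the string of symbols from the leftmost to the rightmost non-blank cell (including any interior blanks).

1221

p0 | 2[1]2221   read 1 → write _, move →, go to p3
p3 | 2_[2]221   read 2 → write 1, move ←, go to p1
p1 | 2[_]1221   read _ → write _, move ←, go to p2
p2 | [2]_1221   read 2 → write _, move ·, go to pH
pH | [_]_1221
The non-blank tape span at halt is 1221.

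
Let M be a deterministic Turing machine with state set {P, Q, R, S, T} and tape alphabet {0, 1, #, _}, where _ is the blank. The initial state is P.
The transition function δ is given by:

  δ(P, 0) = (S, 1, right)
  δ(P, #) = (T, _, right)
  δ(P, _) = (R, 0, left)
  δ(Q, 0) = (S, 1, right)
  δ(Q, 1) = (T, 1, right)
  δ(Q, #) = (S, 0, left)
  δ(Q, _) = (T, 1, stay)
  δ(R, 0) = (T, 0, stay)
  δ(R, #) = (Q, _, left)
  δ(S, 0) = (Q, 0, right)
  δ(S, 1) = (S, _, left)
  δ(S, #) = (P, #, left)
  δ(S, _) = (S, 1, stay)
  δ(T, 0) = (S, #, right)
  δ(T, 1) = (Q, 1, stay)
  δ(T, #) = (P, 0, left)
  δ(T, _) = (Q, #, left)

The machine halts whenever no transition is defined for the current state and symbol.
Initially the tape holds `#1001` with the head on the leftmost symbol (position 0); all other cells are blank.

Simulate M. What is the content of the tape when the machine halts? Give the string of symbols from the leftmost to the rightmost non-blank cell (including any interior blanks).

state=P head=0 tape=[#]1001_   (P,#)→(T,_,right)
state=T head=1 tape=_[1]001_   (T,1)→(Q,1,stay)
state=Q head=1 tape=_[1]001_   (Q,1)→(T,1,right)
state=T head=2 tape=_1[0]01_   (T,0)→(S,#,right)
state=S head=3 tape=_1#[0]1_   (S,0)→(Q,0,right)
state=Q head=4 tape=_1#0[1]_   (Q,1)→(T,1,right)
state=T head=5 tape=_1#01[_]   (T,_)→(Q,#,left)
state=Q head=4 tape=_1#0[1]#   (Q,1)→(T,1,right)
state=T head=5 tape=_1#01[#]   (T,#)→(P,0,left)
state=P head=4 tape=_1#0[1]0
The non-blank tape span at halt is 1#010.

1#010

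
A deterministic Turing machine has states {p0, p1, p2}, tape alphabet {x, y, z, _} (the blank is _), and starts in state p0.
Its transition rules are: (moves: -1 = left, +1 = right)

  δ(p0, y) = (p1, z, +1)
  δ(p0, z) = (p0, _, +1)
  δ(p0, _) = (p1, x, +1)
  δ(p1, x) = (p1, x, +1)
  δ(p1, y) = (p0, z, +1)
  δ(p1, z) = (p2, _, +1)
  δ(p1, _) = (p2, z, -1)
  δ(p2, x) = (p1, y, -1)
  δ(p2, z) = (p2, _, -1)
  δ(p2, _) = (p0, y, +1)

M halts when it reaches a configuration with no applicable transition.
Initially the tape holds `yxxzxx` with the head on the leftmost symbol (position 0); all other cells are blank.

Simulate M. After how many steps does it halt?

state=p0 head=0 tape=[y]xxzxx_   (p0,y)→(p1,z,+1)
state=p1 head=1 tape=z[x]xzxx_   (p1,x)→(p1,x,+1)
state=p1 head=2 tape=zx[x]zxx_   (p1,x)→(p1,x,+1)
state=p1 head=3 tape=zxx[z]xx_   (p1,z)→(p2,_,+1)
state=p2 head=4 tape=zxx_[x]x_   (p2,x)→(p1,y,-1)
state=p1 head=3 tape=zxx[_]yx_   (p1,_)→(p2,z,-1)
state=p2 head=2 tape=zx[x]zyx_   (p2,x)→(p1,y,-1)
state=p1 head=1 tape=z[x]yzyx_   (p1,x)→(p1,x,+1)
state=p1 head=2 tape=zx[y]zyx_   (p1,y)→(p0,z,+1)
state=p0 head=3 tape=zxz[z]yx_   (p0,z)→(p0,_,+1)
state=p0 head=4 tape=zxz_[y]x_   (p0,y)→(p1,z,+1)
state=p1 head=5 tape=zxz_z[x]_   (p1,x)→(p1,x,+1)
state=p1 head=6 tape=zxz_zx[_]   (p1,_)→(p2,z,-1)
state=p2 head=5 tape=zxz_z[x]z   (p2,x)→(p1,y,-1)
state=p1 head=4 tape=zxz_[z]yz   (p1,z)→(p2,_,+1)
state=p2 head=5 tape=zxz__[y]z
M halts after 15 transitions.

15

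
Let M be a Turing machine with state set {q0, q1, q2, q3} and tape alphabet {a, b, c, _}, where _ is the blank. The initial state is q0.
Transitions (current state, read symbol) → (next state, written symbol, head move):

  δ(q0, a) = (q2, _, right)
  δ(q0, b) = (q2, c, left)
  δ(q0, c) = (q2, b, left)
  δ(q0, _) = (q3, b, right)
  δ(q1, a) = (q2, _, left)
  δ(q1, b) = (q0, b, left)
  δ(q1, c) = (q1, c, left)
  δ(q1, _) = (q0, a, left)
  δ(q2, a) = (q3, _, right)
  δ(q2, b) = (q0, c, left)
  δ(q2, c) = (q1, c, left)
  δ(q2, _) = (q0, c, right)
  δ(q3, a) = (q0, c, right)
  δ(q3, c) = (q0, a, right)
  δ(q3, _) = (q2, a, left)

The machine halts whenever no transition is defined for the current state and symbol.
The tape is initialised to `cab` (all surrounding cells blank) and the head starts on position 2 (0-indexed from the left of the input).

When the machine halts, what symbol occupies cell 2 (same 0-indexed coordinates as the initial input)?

c

state=q0 head=2 tape=____ca[b]__   (q0,b)→(q2,c,left)
state=q2 head=1 tape=____c[a]c__   (q2,a)→(q3,_,right)
state=q3 head=2 tape=____c_[c]__   (q3,c)→(q0,a,right)
state=q0 head=3 tape=____c_a[_]_   (q0,_)→(q3,b,right)
state=q3 head=4 tape=____c_ab[_]   (q3,_)→(q2,a,left)
state=q2 head=3 tape=____c_a[b]a   (q2,b)→(q0,c,left)
state=q0 head=2 tape=____c_[a]ca   (q0,a)→(q2,_,right)
state=q2 head=3 tape=____c__[c]a   (q2,c)→(q1,c,left)
state=q1 head=2 tape=____c_[_]ca   (q1,_)→(q0,a,left)
state=q0 head=1 tape=____c[_]aca   (q0,_)→(q3,b,right)
state=q3 head=2 tape=____cb[a]ca   (q3,a)→(q0,c,right)
state=q0 head=3 tape=____cbc[c]a   (q0,c)→(q2,b,left)
state=q2 head=2 tape=____cb[c]ba   (q2,c)→(q1,c,left)
state=q1 head=1 tape=____c[b]cba   (q1,b)→(q0,b,left)
state=q0 head=0 tape=____[c]bcba   (q0,c)→(q2,b,left)
state=q2 head=-1 tape=___[_]bbcba   (q2,_)→(q0,c,right)
state=q0 head=0 tape=___c[b]bcba   (q0,b)→(q2,c,left)
state=q2 head=-1 tape=___[c]cbcba   (q2,c)→(q1,c,left)
state=q1 head=-2 tape=__[_]ccbcba   (q1,_)→(q0,a,left)
state=q0 head=-3 tape=_[_]accbcba   (q0,_)→(q3,b,right)
state=q3 head=-2 tape=_b[a]ccbcba   (q3,a)→(q0,c,right)
state=q0 head=-1 tape=_bc[c]cbcba   (q0,c)→(q2,b,left)
state=q2 head=-2 tape=_b[c]bcbcba   (q2,c)→(q1,c,left)
state=q1 head=-3 tape=_[b]cbcbcba   (q1,b)→(q0,b,left)
state=q0 head=-4 tape=[_]bcbcbcba   (q0,_)→(q3,b,right)
state=q3 head=-3 tape=b[b]cbcbcba
Cell 2 holds c when M halts.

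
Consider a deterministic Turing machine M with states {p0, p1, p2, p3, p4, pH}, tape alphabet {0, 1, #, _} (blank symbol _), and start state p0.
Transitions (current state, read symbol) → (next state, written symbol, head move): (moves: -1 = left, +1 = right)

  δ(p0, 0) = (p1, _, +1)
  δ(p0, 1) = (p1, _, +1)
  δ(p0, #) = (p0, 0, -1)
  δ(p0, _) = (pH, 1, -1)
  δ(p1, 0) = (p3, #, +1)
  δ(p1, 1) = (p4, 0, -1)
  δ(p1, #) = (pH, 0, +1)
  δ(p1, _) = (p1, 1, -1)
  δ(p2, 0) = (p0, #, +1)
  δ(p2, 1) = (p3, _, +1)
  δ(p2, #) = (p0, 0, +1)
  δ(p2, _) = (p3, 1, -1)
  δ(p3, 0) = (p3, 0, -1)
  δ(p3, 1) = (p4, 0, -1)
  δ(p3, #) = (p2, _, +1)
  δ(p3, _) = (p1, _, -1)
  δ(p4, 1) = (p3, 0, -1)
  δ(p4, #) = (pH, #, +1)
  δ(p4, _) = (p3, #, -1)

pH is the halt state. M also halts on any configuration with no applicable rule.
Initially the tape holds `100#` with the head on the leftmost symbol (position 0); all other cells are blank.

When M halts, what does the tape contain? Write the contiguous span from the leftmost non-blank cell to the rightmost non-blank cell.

p0 | [1]00#   read 1 → write _, move +1, go to p1
p1 | _[0]0#   read 0 → write #, move +1, go to p3
p3 | _#[0]#   read 0 → write 0, move -1, go to p3
p3 | _[#]0#   read # → write _, move +1, go to p2
p2 | __[0]#   read 0 → write #, move +1, go to p0
p0 | __#[#]   read # → write 0, move -1, go to p0
p0 | __[#]0   read # → write 0, move -1, go to p0
p0 | _[_]00   read _ → write 1, move -1, go to pH
pH | [_]100
The non-blank tape span at halt is 100.

100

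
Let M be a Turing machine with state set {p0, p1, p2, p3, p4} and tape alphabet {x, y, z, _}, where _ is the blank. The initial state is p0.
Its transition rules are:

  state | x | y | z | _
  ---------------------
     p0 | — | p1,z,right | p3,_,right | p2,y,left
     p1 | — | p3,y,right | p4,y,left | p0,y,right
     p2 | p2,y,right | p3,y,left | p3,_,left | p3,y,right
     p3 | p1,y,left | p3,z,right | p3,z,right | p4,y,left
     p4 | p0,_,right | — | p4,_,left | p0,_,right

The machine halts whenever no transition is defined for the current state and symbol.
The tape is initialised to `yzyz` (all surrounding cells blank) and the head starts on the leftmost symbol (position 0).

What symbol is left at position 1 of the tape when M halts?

state=p0 head=0 tape=_[y]zyz_   (p0,y)→(p1,z,right)
state=p1 head=1 tape=_z[z]yz_   (p1,z)→(p4,y,left)
state=p4 head=0 tape=_[z]yyz_   (p4,z)→(p4,_,left)
state=p4 head=-1 tape=[_]_yyz_   (p4,_)→(p0,_,right)
state=p0 head=0 tape=_[_]yyz_   (p0,_)→(p2,y,left)
state=p2 head=-1 tape=[_]yyyz_   (p2,_)→(p3,y,right)
state=p3 head=0 tape=y[y]yyz_   (p3,y)→(p3,z,right)
state=p3 head=1 tape=yz[y]yz_   (p3,y)→(p3,z,right)
state=p3 head=2 tape=yzz[y]z_   (p3,y)→(p3,z,right)
state=p3 head=3 tape=yzzz[z]_   (p3,z)→(p3,z,right)
state=p3 head=4 tape=yzzzz[_]   (p3,_)→(p4,y,left)
state=p4 head=3 tape=yzzz[z]y   (p4,z)→(p4,_,left)
state=p4 head=2 tape=yzz[z]_y   (p4,z)→(p4,_,left)
state=p4 head=1 tape=yz[z]__y   (p4,z)→(p4,_,left)
state=p4 head=0 tape=y[z]___y   (p4,z)→(p4,_,left)
state=p4 head=-1 tape=[y]____y
Cell 1 holds _ when M halts.

_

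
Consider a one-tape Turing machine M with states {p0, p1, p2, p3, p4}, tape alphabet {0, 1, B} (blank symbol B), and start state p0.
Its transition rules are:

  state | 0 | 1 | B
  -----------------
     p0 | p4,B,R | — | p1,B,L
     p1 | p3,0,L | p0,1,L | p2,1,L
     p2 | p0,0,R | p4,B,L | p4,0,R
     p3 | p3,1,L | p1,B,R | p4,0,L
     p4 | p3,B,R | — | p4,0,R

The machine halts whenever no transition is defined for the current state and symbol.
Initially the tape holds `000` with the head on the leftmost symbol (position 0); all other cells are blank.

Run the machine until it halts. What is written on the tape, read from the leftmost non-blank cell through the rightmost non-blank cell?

0B01

p0 | [0]00B   read 0 → write B, move R, go to p4
p4 | B[0]0B   read 0 → write B, move R, go to p3
p3 | BB[0]B   read 0 → write 1, move L, go to p3
p3 | B[B]1B   read B → write 0, move L, go to p4
p4 | [B]01B   read B → write 0, move R, go to p4
p4 | 0[0]1B   read 0 → write B, move R, go to p3
p3 | 0B[1]B   read 1 → write B, move R, go to p1
p1 | 0BB[B]   read B → write 1, move L, go to p2
p2 | 0B[B]1   read B → write 0, move R, go to p4
p4 | 0B0[1]
The non-blank tape span at halt is 0B01.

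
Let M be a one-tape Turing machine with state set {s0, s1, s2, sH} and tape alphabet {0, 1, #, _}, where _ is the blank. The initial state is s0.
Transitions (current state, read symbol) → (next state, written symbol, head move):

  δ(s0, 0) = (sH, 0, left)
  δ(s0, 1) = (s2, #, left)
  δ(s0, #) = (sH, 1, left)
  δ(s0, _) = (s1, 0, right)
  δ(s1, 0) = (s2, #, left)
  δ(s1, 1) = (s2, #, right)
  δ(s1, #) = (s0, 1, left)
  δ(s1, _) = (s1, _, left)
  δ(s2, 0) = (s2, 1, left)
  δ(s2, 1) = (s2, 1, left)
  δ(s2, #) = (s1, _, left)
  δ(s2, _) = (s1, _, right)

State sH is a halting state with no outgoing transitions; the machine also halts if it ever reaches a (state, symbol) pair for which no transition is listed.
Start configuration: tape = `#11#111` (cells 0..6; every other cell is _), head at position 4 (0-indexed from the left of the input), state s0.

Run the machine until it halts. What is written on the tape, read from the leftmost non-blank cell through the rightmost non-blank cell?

##01__1

s0 | #11#[1]11   read 1 → write #, move left, go to s2
s2 | #11[#]#11   read # → write _, move left, go to s1
s1 | #1[1]_#11   read 1 → write #, move right, go to s2
s2 | #1#[_]#11   read _ → write _, move right, go to s1
s1 | #1#_[#]11   read # → write 1, move left, go to s0
s0 | #1#[_]111   read _ → write 0, move right, go to s1
s1 | #1#0[1]11   read 1 → write #, move right, go to s2
s2 | #1#0#[1]1   read 1 → write 1, move left, go to s2
s2 | #1#0[#]11   read # → write _, move left, go to s1
s1 | #1#[0]_11   read 0 → write #, move left, go to s2
s2 | #1[#]#_11   read # → write _, move left, go to s1
s1 | #[1]_#_11   read 1 → write #, move right, go to s2
s2 | ##[_]#_11   read _ → write _, move right, go to s1
s1 | ##_[#]_11   read # → write 1, move left, go to s0
s0 | ##[_]1_11   read _ → write 0, move right, go to s1
s1 | ##0[1]_11   read 1 → write #, move right, go to s2
s2 | ##0#[_]11   read _ → write _, move right, go to s1
s1 | ##0#_[1]1   read 1 → write #, move right, go to s2
s2 | ##0#_#[1]   read 1 → write 1, move left, go to s2
s2 | ##0#_[#]1   read # → write _, move left, go to s1
s1 | ##0#[_]_1   read _ → write _, move left, go to s1
s1 | ##0[#]__1   read # → write 1, move left, go to s0
s0 | ##[0]1__1   read 0 → write 0, move left, go to sH
sH | #[#]01__1
The non-blank tape span at halt is ##01__1.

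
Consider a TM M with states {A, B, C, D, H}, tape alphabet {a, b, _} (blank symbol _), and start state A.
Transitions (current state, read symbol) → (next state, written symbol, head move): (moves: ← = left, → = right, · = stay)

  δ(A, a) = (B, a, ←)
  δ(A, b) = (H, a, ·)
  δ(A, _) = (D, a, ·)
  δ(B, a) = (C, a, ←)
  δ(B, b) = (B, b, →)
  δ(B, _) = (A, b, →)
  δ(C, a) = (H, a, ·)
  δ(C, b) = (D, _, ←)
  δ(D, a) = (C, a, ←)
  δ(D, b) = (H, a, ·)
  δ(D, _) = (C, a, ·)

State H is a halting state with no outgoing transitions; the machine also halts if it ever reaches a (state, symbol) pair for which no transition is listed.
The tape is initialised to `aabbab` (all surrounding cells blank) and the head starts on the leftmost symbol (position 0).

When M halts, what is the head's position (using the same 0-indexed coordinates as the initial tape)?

state=A head=0 tape=__[a]abbab   (A,a)→(B,a,←)
state=B head=-1 tape=_[_]aabbab   (B,_)→(A,b,→)
state=A head=0 tape=_b[a]abbab   (A,a)→(B,a,←)
state=B head=-1 tape=_[b]aabbab   (B,b)→(B,b,→)
state=B head=0 tape=_b[a]abbab   (B,a)→(C,a,←)
state=C head=-1 tape=_[b]aabbab   (C,b)→(D,_,←)
state=D head=-2 tape=[_]_aabbab   (D,_)→(C,a,·)
state=C head=-2 tape=[a]_aabbab   (C,a)→(H,a,·)
state=H head=-2 tape=[a]_aabbab
At halt the head is at cell -2.

-2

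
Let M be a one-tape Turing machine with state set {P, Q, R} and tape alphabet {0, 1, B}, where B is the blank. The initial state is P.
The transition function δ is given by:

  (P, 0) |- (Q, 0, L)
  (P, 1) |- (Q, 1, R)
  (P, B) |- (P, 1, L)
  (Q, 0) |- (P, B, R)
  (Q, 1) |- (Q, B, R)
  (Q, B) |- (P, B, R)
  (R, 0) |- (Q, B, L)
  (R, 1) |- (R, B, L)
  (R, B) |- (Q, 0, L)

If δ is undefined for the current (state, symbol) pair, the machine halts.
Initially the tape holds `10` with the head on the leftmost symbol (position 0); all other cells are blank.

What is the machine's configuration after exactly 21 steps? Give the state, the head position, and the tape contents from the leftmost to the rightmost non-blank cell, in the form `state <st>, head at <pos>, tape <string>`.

P | [1]0BBBBB   read 1 → write 1, move R, go to Q
Q | 1[0]BBBBB   read 0 → write B, move R, go to P
P | 1B[B]BBBB   read B → write 1, move L, go to P
P | 1[B]1BBBB   read B → write 1, move L, go to P
P | [1]11BBBB   read 1 → write 1, move R, go to Q
Q | 1[1]1BBBB   read 1 → write B, move R, go to Q
Q | 1B[1]BBBB   read 1 → write B, move R, go to Q
Q | 1BB[B]BBB   read B → write B, move R, go to P
P | 1BBB[B]BB   read B → write 1, move L, go to P
P | 1BB[B]1BB   read B → write 1, move L, go to P
P | 1B[B]11BB   read B → write 1, move L, go to P
P | 1[B]111BB   read B → write 1, move L, go to P
P | [1]1111BB   read 1 → write 1, move R, go to Q
Q | 1[1]111BB   read 1 → write B, move R, go to Q
Q | 1B[1]11BB   read 1 → write B, move R, go to Q
Q | 1BB[1]1BB   read 1 → write B, move R, go to Q
Q | 1BBB[1]BB   read 1 → write B, move R, go to Q
Q | 1BBBB[B]B   read B → write B, move R, go to P
P | 1BBBBB[B]   read B → write 1, move L, go to P
P | 1BBBB[B]1   read B → write 1, move L, go to P
P | 1BBB[B]11   read B → write 1, move L, go to P
P | 1BB[B]111
After 21 steps: state P, head at 3, tape 1BBB111.

state P, head at 3, tape 1BBB111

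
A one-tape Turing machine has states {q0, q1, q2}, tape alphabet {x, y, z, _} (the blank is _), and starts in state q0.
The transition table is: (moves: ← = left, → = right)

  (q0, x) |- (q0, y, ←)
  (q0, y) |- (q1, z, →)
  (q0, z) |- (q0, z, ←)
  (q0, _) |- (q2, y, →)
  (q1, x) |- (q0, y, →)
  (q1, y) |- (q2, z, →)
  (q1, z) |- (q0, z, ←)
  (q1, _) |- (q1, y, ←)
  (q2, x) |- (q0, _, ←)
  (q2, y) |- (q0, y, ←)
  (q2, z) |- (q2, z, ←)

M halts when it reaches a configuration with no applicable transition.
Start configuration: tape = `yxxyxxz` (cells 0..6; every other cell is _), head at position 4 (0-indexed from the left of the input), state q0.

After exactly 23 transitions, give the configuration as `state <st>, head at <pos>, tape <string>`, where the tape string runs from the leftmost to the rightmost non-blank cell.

q0 | ___yxxy[x]xz   read x → write y, move ←, go to q0
q0 | ___yxx[y]yxz   read y → write z, move →, go to q1
q1 | ___yxxz[y]xz   read y → write z, move →, go to q2
q2 | ___yxxzz[x]z   read x → write _, move ←, go to q0
q0 | ___yxxz[z]_z   read z → write z, move ←, go to q0
q0 | ___yxx[z]z_z   read z → write z, move ←, go to q0
q0 | ___yx[x]zz_z   read x → write y, move ←, go to q0
q0 | ___y[x]yzz_z   read x → write y, move ←, go to q0
q0 | ___[y]yyzz_z   read y → write z, move →, go to q1
q1 | ___z[y]yzz_z   read y → write z, move →, go to q2
q2 | ___zz[y]zz_z   read y → write y, move ←, go to q0
q0 | ___z[z]yzz_z   read z → write z, move ←, go to q0
q0 | ___[z]zyzz_z   read z → write z, move ←, go to q0
q0 | __[_]zzyzz_z   read _ → write y, move →, go to q2
q2 | __y[z]zyzz_z   read z → write z, move ←, go to q2
q2 | __[y]zzyzz_z   read y → write y, move ←, go to q0
q0 | _[_]yzzyzz_z   read _ → write y, move →, go to q2
q2 | _y[y]zzyzz_z   read y → write y, move ←, go to q0
q0 | _[y]yzzyzz_z   read y → write z, move →, go to q1
q1 | _z[y]zzyzz_z   read y → write z, move →, go to q2
q2 | _zz[z]zyzz_z   read z → write z, move ←, go to q2
q2 | _z[z]zzyzz_z   read z → write z, move ←, go to q2
q2 | _[z]zzzyzz_z   read z → write z, move ←, go to q2
q2 | [_]zzzzyzz_z
After 23 steps: state q2, head at -3, tape zzzzyzz_z.

state q2, head at -3, tape zzzzyzz_z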